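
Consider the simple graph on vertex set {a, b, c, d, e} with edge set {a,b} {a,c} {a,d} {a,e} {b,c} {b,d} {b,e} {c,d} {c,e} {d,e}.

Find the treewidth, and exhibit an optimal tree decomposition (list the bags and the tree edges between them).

Treewidth 4.
Bags: B1 = {a, b, c, d, e}
Tree: (single bag)

A single bag containing all 5 vertices is trivially a valid decomposition of width 4. For the lower bound, the 5 vertices {a, b, c, d, e} are pairwise adjacent, and any tree decomposition puts a clique entirely inside one bag — forcing width ≥ 4. Hence tw(G) = 4 exactly.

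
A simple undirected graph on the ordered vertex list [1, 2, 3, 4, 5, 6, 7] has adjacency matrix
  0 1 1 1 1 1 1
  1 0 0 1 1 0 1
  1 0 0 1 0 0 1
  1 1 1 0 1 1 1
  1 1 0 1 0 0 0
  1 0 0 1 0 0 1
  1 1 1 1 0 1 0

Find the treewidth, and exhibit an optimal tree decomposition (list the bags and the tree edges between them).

Every bag has size at most 4, so the width is 4 − 1 = 3 and tw(G) ≤ 3. On the other hand G contains the 4-clique {1, 2, 4, 5}. A clique must lie in a single bag of any decomposition, so no decomposition can have width below 3. Therefore the treewidth is 3.

Treewidth 3.
One optimal decomposition is:
Bags: B1 = {1, 2, 4, 5}  B2 = {1, 2, 4, 7}  B3 = {1, 4, 6, 7}  B4 = {1, 3, 4, 7}
Tree: B1–B2, B2–B3, B2–B4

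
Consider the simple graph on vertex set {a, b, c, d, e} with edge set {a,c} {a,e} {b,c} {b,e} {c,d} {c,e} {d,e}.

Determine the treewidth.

A width-2 tree decomposition is:
Bags: B1 = {b, c, e}  B2 = {a, c, e}  B3 = {c, d, e}
Tree: B1–B2, B2–B3
The largest bag has 3 vertices, giving width 2; this decomposition certifies tw(G) ≤ 2. Conversely, {c, d, e} is a clique of size 3, and the vertices of any clique must share a bag in every tree decomposition; so some bag has ≥ 3 vertices and tw(G) ≥ 2. The upper and lower bounds meet at 2, so that is the treewidth.

2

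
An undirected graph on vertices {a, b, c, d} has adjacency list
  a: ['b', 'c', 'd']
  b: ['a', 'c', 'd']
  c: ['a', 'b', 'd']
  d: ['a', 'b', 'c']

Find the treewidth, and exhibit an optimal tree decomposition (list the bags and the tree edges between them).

A single bag containing all 4 vertices is trivially a valid decomposition of width 3. On the other hand G contains the 4-clique {a, b, c, d}. A clique must lie in a single bag of any decomposition, so no decomposition can have width below 3. Therefore the treewidth is 3.

Treewidth 3.
One optimal decomposition is:
Bags: B1 = {a, b, c, d}
Tree: (single bag)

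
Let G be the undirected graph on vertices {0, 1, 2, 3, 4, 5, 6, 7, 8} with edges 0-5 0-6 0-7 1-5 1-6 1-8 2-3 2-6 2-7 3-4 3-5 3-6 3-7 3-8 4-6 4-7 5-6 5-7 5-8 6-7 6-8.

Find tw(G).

A width-3 tree decomposition is:
Bags: B1 = {0, 5, 6, 7}  B2 = {3, 5, 6, 7}  B3 = {3, 4, 6, 7}  B4 = {3, 5, 6, 8}  B5 = {1, 5, 6, 8}  B6 = {2, 3, 6, 7}
Tree: B1–B2, B2–B3, B2–B4, B4–B5, B2–B6
Each bag holds 4 vertices, so the decomposition has width 3, which upper-bounds the treewidth. On the other hand G contains the 4-clique {0, 5, 6, 7}. A clique must lie in a single bag of any decomposition, so no decomposition can have width below 3. Hence tw(G) = 3 exactly.

3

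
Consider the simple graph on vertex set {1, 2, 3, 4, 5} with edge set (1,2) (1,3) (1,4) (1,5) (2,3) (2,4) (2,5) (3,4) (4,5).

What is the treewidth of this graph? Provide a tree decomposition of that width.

Treewidth 3.
One optimal decomposition is:
Bags: B1 = {1, 2, 3, 4}  B2 = {1, 2, 4, 5}
Tree: B1–B2

Every bag has size at most 4, so the width is 4 − 1 = 3 and tw(G) ≤ 3. Conversely, {1, 2, 3, 4} is a clique of size 4, and the vertices of any clique must share a bag in every tree decomposition; so some bag has ≥ 4 vertices and tw(G) ≥ 3. The upper and lower bounds meet at 3, so that is the treewidth.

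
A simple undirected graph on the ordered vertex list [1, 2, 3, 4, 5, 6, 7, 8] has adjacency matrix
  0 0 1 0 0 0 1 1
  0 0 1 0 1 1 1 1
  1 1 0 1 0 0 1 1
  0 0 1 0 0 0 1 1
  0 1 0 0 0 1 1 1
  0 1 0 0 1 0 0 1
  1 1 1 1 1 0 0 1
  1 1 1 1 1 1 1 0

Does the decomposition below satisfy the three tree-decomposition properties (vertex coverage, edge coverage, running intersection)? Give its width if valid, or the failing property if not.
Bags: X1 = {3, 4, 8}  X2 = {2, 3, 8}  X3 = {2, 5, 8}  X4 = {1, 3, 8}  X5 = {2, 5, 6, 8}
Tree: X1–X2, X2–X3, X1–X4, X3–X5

A tree decomposition must satisfy three properties: every vertex lies in some bag; for every edge, both endpoints lie together in some bag; and for every vertex, the bags containing it form a connected subtree. Here vertex 7 appears in no bag, so the decomposition is invalid.

No — vertex 7 appears in no bag.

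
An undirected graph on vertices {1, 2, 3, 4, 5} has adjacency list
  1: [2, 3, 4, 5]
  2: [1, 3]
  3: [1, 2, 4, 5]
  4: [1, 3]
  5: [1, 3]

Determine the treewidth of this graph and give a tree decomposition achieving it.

Every bag has size at most 3, so the width is 3 − 1 = 2 and tw(G) ≤ 2. Conversely, {1, 2, 3} is a clique of size 3, and the vertices of any clique must share a bag in every tree decomposition; so some bag has ≥ 3 vertices and tw(G) ≥ 2. Therefore the treewidth is 2.

Treewidth 2.
One such decomposition:
Bags: B1 = {1, 3, 4}  B2 = {1, 3, 5}  B3 = {1, 2, 3}
Tree: B1–B2, B1–B3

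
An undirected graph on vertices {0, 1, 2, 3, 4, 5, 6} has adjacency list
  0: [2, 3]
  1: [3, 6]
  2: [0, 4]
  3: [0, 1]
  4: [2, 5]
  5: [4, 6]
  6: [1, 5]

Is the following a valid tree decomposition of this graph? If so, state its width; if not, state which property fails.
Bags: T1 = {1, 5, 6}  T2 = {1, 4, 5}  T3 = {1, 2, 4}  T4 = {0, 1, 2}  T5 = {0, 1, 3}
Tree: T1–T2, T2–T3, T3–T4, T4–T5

Checking the three conditions: (i) the bags cover all of {0, 1, 2, 3, 4, 5, 6}; (ii) for each edge, some bag contains both endpoints; (iii) the bags containing any fixed vertex form a subtree. All hold, so the decomposition is valid with width 3 − 1 = 2.

Yes; width 2.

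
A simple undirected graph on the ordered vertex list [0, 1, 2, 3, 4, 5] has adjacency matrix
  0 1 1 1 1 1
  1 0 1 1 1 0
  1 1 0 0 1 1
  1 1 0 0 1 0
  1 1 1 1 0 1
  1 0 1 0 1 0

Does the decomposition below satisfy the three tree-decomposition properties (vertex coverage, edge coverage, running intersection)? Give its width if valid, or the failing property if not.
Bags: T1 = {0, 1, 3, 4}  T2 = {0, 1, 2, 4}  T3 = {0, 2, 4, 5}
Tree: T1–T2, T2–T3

Vertex coverage: the bags together contain {0, 1, 2, 3, 4, 5}, the full vertex set. Edge coverage: each edge of G has both endpoints in at least one bag. Running intersection: for every vertex, the bags containing it form a connected subtree. All three properties hold, so this is a valid tree decomposition of width max|bag| − 1 = 3, and hence tw(G) ≤ 3.

Yes; width 3.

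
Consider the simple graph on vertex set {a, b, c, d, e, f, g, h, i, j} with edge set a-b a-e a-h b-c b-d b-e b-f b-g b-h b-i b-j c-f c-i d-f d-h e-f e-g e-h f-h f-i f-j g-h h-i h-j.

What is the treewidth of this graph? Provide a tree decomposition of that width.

Treewidth 3.
One such decomposition:
Bags: B1 = {b, c, f, i}  B2 = {b, f, h, i}  B3 = {b, d, f, h}  B4 = {b, e, f, h}  B5 = {b, e, g, h}  B6 = {b, f, h, j}  B7 = {a, b, e, h}
Tree: B1–B2, B2–B3, B2–B4, B4–B5, B2–B6, B5–B7

Each bag holds 4 vertices, so the decomposition has width 3, which upper-bounds the treewidth. On the other hand G contains the 4-clique {b, e, g, h}. A clique must lie in a single bag of any decomposition, so no decomposition can have width below 3. Combining the bounds, tw(G) = 3.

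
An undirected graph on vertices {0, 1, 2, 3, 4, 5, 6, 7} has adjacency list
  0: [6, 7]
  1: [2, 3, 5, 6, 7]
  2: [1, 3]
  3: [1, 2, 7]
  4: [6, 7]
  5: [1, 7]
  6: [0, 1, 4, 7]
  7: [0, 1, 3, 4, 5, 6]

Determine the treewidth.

A width-2 tree decomposition is:
Bags: B1 = {1, 6, 7}  B2 = {1, 5, 7}  B3 = {1, 3, 7}  B4 = {4, 6, 7}  B5 = {1, 2, 3}  B6 = {0, 6, 7}
Tree: B1–B2, B1–B3, B1–B4, B3–B5, B4–B6
Each bag holds 3 vertices, so the decomposition has width 2, which upper-bounds the treewidth. Conversely, {1, 2, 3} is a clique of size 3, and the vertices of any clique must share a bag in every tree decomposition; so some bag has ≥ 3 vertices and tw(G) ≥ 2. The upper and lower bounds meet at 2, so that is the treewidth.

2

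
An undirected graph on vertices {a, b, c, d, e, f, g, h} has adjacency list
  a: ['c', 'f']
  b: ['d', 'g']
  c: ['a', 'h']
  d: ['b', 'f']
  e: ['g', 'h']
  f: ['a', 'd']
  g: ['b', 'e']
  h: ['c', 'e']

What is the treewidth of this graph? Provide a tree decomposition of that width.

Treewidth 2.
One such decomposition:
Bags: B1 = {b, e, g}  B2 = {b, e, h}  B3 = {b, c, h}  B4 = {a, b, c}  B5 = {a, b, f}  B6 = {b, d, f}
Tree: B1–B2, B2–B3, B3–B4, B4–B5, B5–B6

The largest bag has 3 vertices, giving width 2; this decomposition certifies tw(G) ≤ 2. The edges b–g–e–h–c–a–f–d–b form a cycle, so G is not a tree and its treewidth is at least 2. Combining the bounds, tw(G) = 2.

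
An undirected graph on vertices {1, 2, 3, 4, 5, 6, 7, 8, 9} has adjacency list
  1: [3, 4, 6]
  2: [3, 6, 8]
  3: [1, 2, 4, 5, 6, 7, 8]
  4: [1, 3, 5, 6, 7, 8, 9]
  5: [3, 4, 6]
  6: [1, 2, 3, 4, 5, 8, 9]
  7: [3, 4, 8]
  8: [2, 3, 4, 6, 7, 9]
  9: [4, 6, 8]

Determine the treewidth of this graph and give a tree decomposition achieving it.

Treewidth 3.
Bags: B1 = {3, 4, 6, 8}  B2 = {1, 3, 4, 6}  B3 = {3, 4, 7, 8}  B4 = {3, 4, 5, 6}  B5 = {2, 3, 6, 8}  B6 = {4, 6, 8, 9}
Tree: B1–B2, B1–B3, B1–B4, B1–B5, B1–B6

Every bag has size at most 4, so the width is 4 − 1 = 3 and tw(G) ≤ 3. On the other hand G contains the 4-clique {4, 6, 8, 9}. A clique must lie in a single bag of any decomposition, so no decomposition can have width below 3. Hence tw(G) = 3 exactly.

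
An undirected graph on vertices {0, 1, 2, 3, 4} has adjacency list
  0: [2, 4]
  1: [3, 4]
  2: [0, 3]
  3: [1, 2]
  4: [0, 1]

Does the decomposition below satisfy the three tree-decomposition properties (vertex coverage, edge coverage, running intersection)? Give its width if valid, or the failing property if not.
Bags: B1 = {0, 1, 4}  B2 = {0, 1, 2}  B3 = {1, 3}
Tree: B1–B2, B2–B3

No — edge (2,3) lies in no bag.

A tree decomposition must satisfy three properties: every vertex lies in some bag; for every edge, both endpoints lie together in some bag; and for every vertex, the bags containing it form a connected subtree. Here edge (2,3) lies in no bag, so the decomposition is invalid.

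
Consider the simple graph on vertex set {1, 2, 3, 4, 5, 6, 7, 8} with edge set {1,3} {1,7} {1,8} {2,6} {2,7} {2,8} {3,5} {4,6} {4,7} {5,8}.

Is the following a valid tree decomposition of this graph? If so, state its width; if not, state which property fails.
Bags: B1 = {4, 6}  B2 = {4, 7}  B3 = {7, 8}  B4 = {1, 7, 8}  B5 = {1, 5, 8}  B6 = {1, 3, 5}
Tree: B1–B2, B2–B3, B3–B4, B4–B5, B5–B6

A tree decomposition must satisfy three properties: every vertex lies in some bag; for every edge, both endpoints lie together in some bag; and for every vertex, the bags containing it form a connected subtree. Here vertex 2 appears in no bag, so the decomposition is invalid.

No — vertex 2 appears in no bag.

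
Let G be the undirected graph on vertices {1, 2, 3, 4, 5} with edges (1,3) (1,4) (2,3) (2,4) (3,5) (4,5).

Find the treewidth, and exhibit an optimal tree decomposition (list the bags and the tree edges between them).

Every bag has size at most 3, so the width is 3 − 1 = 2 and tw(G) ≤ 2. Since 1–3–5–4–1 is a cycle in G, G is not acyclic. Forests are exactly the graphs of treewidth ≤ 1, so tw(G) ≥ 2. Therefore the treewidth is 2.

Treewidth 2.
Bags: B1 = {1, 3, 4}  B2 = {3, 4, 5}  B3 = {2, 3, 4}
Tree: B1–B2, B2–B3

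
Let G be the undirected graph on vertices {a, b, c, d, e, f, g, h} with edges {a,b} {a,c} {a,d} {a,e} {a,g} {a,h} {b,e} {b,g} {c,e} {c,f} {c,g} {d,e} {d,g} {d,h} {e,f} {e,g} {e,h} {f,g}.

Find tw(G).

3

A width-3 tree decomposition is:
Bags: B1 = {a, d, e, g}  B2 = {a, c, e, g}  B3 = {a, d, e, h}  B4 = {c, e, f, g}  B5 = {a, b, e, g}
Tree: B1–B2, B1–B3, B2–B4, B1–B5
The largest bag has 4 vertices, giving width 3; this decomposition certifies tw(G) ≤ 3. Conversely, {a, d, e, g} is a clique of size 4, and the vertices of any clique must share a bag in every tree decomposition; so some bag has ≥ 4 vertices and tw(G) ≥ 3. Combining the bounds, tw(G) = 3.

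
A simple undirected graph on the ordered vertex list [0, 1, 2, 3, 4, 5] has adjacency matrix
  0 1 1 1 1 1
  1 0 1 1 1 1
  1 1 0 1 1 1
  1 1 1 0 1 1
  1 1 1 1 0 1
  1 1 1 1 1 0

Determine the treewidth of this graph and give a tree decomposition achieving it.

With just one bag of size 6, the width is 6 − 1 = 5, so tw(G) ≤ 5. Conversely, {0, 1, 2, 3, 4, 5} is a clique of size 6, and the vertices of any clique must share a bag in every tree decomposition; so some bag has ≥ 6 vertices and tw(G) ≥ 5. Combining the bounds, tw(G) = 5.

Treewidth 5.
Bags: B1 = {0, 1, 2, 3, 4, 5}
Tree: (single bag)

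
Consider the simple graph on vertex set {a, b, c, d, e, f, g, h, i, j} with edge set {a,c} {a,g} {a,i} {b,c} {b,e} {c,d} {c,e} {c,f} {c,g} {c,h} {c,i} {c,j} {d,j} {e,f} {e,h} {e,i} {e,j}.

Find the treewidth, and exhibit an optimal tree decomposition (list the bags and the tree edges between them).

Treewidth 2.
One optimal decomposition is:
Bags: B1 = {c, e, f}  B2 = {c, e, j}  B3 = {c, e, i}  B4 = {a, c, i}  B5 = {b, c, e}  B6 = {c, e, h}  B7 = {a, c, g}  B8 = {c, d, j}
Tree: B1–B2, B2–B3, B3–B4, B3–B5, B1–B6, B4–B7, B2–B8

Each bag holds 3 vertices, so the decomposition has width 2, which upper-bounds the treewidth. On the other hand G contains the 3-clique {c, d, j}. A clique must lie in a single bag of any decomposition, so no decomposition can have width below 2. Hence tw(G) = 2 exactly.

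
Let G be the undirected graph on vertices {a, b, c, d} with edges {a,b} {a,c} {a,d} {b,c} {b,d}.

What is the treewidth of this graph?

A width-2 tree decomposition is:
Bags: B1 = {a, b, d}  B2 = {a, b, c}
Tree: B1–B2
Every bag has size at most 3, so the width is 3 − 1 = 2 and tw(G) ≤ 2. Conversely, {a, b, d} is a clique of size 3, and the vertices of any clique must share a bag in every tree decomposition; so some bag has ≥ 3 vertices and tw(G) ≥ 2. Combining the bounds, tw(G) = 2.

2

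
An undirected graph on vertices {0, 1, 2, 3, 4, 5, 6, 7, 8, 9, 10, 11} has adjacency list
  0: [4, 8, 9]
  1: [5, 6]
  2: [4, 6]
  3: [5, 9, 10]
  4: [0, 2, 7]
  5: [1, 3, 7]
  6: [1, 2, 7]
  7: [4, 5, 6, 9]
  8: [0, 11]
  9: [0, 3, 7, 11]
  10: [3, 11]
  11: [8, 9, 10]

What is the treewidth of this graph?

A width-3 tree decomposition is:
Bags: B1 = {0, 8, 10, 11}  B2 = {0, 9, 10, 11}  B3 = {0, 3, 9, 10}  B4 = {0, 3, 4, 9}  B5 = {3, 4, 7, 9}  B6 = {3, 4, 5, 7}  B7 = {2, 4, 5, 7}  B8 = {2, 5, 6, 7}  B9 = {1, 2, 5, 6}
Tree: B1–B2, B2–B3, B3–B4, B4–B5, B5–B6, B6–B7, B7–B8, B8–B9
The largest bag has 4 vertices, giving width 3; this decomposition certifies tw(G) ≤ 3. For the lower bound: the 4 vertex sets {8,10,11}, {0}, {9}, {3,4,5,7} are disjoint, each induces a connected subgraph, and every pair is joined by at least one edge of G. Contracting each set to a single vertex therefore yields K_{4} as a minor, and since treewidth is minor-monotone, tw(G) ≥ tw(K_{4}) = 3. The upper and lower bounds meet at 3, so that is the treewidth.

3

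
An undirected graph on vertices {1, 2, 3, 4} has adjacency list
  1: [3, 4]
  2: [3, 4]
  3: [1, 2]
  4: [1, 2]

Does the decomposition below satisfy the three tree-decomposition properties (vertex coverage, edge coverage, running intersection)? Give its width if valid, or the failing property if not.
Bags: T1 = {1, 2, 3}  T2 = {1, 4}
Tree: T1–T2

A tree decomposition must satisfy three properties: every vertex lies in some bag; for every edge, both endpoints lie together in some bag; and for every vertex, the bags containing it form a connected subtree. Here edge (2,4) lies in no bag, so the decomposition is invalid.

No — edge (2,4) lies in no bag.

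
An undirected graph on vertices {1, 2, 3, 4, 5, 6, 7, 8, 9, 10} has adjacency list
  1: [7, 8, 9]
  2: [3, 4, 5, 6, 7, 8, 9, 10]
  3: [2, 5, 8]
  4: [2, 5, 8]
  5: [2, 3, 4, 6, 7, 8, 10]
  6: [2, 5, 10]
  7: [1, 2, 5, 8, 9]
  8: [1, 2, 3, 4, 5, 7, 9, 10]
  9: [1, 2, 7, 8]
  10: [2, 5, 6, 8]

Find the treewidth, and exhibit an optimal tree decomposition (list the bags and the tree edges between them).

Each bag holds 4 vertices, so the decomposition has width 3, which upper-bounds the treewidth. For the lower bound, the 4 vertices {1, 7, 8, 9} are pairwise adjacent, and any tree decomposition puts a clique entirely inside one bag — forcing width ≥ 3. Hence tw(G) = 3 exactly.

Treewidth 3.
One such decomposition:
Bags: B1 = {2, 7, 8, 9}  B2 = {2, 5, 7, 8}  B3 = {2, 4, 5, 8}  B4 = {2, 5, 8, 10}  B5 = {2, 5, 6, 10}  B6 = {1, 7, 8, 9}  B7 = {2, 3, 5, 8}
Tree: B1–B2, B2–B3, B2–B4, B4–B5, B1–B6, B4–B7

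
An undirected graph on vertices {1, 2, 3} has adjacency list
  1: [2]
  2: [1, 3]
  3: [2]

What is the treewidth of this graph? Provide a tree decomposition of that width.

Each bag holds 2 vertices, so the decomposition has width 1, which upper-bounds the treewidth. Since G has at least one edge (e.g. 1–2), it is not an edgeless graph, so tw(G) ≥ 1. Therefore the treewidth is 1.

Treewidth 1.
One such decomposition:
Bags: B1 = {1, 2}  B2 = {2, 3}
Tree: B1–B2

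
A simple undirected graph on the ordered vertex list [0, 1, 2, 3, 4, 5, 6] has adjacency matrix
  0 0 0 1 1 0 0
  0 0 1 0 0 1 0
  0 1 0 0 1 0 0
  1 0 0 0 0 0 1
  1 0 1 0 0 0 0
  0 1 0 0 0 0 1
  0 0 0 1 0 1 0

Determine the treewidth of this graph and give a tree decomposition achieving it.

Treewidth 2.
Bags: B1 = {3, 5, 6}  B2 = {1, 3, 5}  B3 = {1, 2, 3}  B4 = {2, 3, 4}  B5 = {0, 3, 4}
Tree: B1–B2, B2–B3, B3–B4, B4–B5

Every bag has size at most 3, so the width is 3 − 1 = 2 and tw(G) ≤ 2. The edges 3–6–5–1–2–4–0–3 form a cycle, so G is not a tree and its treewidth is at least 2. Therefore the treewidth is 2.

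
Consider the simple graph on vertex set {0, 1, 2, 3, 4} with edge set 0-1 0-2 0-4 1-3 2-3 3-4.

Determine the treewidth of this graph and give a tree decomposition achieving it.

Treewidth 2.
One optimal decomposition is:
Bags: B1 = {0, 2, 3}  B2 = {0, 3, 4}  B3 = {0, 1, 3}
Tree: B1–B2, B2–B3

The largest bag has 3 vertices, giving width 2; this decomposition certifies tw(G) ≤ 2. For the lower bound, G contains the cycle 2–3–4–0–2, so G is not a forest; only forests have treewidth ≤ 1, hence tw(G) ≥ 2. Combining the bounds, tw(G) = 2.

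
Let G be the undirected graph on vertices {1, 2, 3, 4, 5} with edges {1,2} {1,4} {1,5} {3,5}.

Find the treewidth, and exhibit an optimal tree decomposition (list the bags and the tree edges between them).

Treewidth 1.
One optimal decomposition is:
Bags: B1 = {1, 4}  B2 = {1, 5}  B3 = {1, 2}  B4 = {3, 5}
Tree: B1–B2, B2–B3, B2–B4

The largest bag has 2 vertices, giving width 1; this decomposition certifies tw(G) ≤ 1. G has an edge, so its treewidth is at least 1. Hence tw(G) = 1 exactly.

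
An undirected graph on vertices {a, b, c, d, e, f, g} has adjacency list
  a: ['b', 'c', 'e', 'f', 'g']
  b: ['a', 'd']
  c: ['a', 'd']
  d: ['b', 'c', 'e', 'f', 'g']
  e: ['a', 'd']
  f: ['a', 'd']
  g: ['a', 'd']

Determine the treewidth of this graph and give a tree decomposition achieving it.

Treewidth 2.
One optimal decomposition is:
Bags: B1 = {a, c, d}  B2 = {a, d, g}  B3 = {a, d, e}  B4 = {a, d, f}  B5 = {a, b, d}
Tree: B1–B2, B2–B3, B3–B4, B4–B5

Each bag holds 3 vertices, so the decomposition has width 2, which upper-bounds the treewidth. Since a–c–d–g–a is a cycle in G, G is not acyclic. Forests are exactly the graphs of treewidth ≤ 1, so tw(G) ≥ 2. Combining the bounds, tw(G) = 2.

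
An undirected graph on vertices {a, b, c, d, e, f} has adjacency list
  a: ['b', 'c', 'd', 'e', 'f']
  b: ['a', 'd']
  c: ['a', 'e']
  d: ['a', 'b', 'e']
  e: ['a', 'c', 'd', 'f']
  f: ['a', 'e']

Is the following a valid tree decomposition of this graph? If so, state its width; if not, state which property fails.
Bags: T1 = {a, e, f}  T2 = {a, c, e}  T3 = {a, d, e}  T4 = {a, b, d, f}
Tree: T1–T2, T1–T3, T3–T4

No — bags containing vertex f are not connected in the tree.

A tree decomposition must satisfy three properties: every vertex lies in some bag; for every edge, both endpoints lie together in some bag; and for every vertex, the bags containing it form a connected subtree. Here bags containing vertex f are not connected in the tree, so the decomposition is invalid.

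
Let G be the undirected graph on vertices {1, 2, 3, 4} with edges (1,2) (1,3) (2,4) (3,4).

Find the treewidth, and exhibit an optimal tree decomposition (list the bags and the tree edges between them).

Each bag holds 3 vertices, so the decomposition has width 2, which upper-bounds the treewidth. Since 3–1–2–4–3 is a cycle in G, G is not acyclic. Forests are exactly the graphs of treewidth ≤ 1, so tw(G) ≥ 2. The upper and lower bounds meet at 2, so that is the treewidth.

Treewidth 2.
Bags: B1 = {1, 2, 3}  B2 = {2, 3, 4}
Tree: B1–B2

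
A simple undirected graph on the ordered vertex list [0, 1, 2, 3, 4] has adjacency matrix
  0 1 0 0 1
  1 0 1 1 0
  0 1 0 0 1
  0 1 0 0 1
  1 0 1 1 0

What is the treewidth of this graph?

A width-2 tree decomposition is:
Bags: B1 = {0, 1, 4}  B2 = {1, 3, 4}  B3 = {1, 2, 4}
Tree: B1–B2, B2–B3
The largest bag has 3 vertices, giving width 2; this decomposition certifies tw(G) ≤ 2. The edges 0–4–3–1–0 form a cycle, so G is not a tree and its treewidth is at least 2. Combining the bounds, tw(G) = 2.

2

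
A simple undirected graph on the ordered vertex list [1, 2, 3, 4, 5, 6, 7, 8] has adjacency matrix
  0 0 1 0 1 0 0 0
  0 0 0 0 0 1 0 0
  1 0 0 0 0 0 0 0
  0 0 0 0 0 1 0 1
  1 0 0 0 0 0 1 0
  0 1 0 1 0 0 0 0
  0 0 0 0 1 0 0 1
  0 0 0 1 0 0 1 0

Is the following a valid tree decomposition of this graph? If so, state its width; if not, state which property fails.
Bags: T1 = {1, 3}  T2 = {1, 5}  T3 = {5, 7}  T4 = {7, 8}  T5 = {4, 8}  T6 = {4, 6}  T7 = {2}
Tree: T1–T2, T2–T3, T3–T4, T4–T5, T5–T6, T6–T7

A tree decomposition must satisfy three properties: every vertex lies in some bag; for every edge, both endpoints lie together in some bag; and for every vertex, the bags containing it form a connected subtree. Here edge (6,2) lies in no bag, so the decomposition is invalid.

No — edge (6,2) lies in no bag.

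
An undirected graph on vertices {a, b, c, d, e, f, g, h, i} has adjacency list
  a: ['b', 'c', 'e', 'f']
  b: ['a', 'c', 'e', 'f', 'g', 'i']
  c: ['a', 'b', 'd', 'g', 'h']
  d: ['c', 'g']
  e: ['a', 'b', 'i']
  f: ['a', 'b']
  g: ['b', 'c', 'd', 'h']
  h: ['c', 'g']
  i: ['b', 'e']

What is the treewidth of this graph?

A width-2 tree decomposition is:
Bags: B1 = {a, b, e}  B2 = {b, e, i}  B3 = {a, b, c}  B4 = {b, c, g}  B5 = {a, b, f}  B6 = {c, d, g}  B7 = {c, g, h}
Tree: B1–B2, B1–B3, B3–B4, B1–B5, B4–B6, B6–B7
Each bag holds 3 vertices, so the decomposition has width 2, which upper-bounds the treewidth. Conversely, {c, d, g} is a clique of size 3, and the vertices of any clique must share a bag in every tree decomposition; so some bag has ≥ 3 vertices and tw(G) ≥ 2. Combining the bounds, tw(G) = 2.

2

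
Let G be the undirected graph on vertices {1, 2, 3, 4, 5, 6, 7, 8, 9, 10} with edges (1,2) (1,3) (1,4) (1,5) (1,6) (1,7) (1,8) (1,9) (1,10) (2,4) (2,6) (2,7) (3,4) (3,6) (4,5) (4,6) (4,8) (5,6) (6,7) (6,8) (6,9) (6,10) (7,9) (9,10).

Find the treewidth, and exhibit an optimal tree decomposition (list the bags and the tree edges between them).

Treewidth 3.
One optimal decomposition is:
Bags: B1 = {1, 2, 6, 7}  B2 = {1, 6, 7, 9}  B3 = {1, 2, 4, 6}  B4 = {1, 3, 4, 6}  B5 = {1, 6, 9, 10}  B6 = {1, 4, 6, 8}  B7 = {1, 4, 5, 6}
Tree: B1–B2, B1–B3, B3–B4, B2–B5, B3–B6, B4–B7

The largest bag has 4 vertices, giving width 3; this decomposition certifies tw(G) ≤ 3. For the lower bound, the 4 vertices {1, 6, 9, 10} are pairwise adjacent, and any tree decomposition puts a clique entirely inside one bag — forcing width ≥ 3. Hence tw(G) = 3 exactly.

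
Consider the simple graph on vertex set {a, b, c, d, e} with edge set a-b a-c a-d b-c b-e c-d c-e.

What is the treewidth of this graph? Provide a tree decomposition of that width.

Each bag holds 3 vertices, so the decomposition has width 2, which upper-bounds the treewidth. On the other hand G contains the 3-clique {b, c, e}. A clique must lie in a single bag of any decomposition, so no decomposition can have width below 2. Combining the bounds, tw(G) = 2.

Treewidth 2.
One such decomposition:
Bags: B1 = {b, c, e}  B2 = {a, b, c}  B3 = {a, c, d}
Tree: B1–B2, B2–B3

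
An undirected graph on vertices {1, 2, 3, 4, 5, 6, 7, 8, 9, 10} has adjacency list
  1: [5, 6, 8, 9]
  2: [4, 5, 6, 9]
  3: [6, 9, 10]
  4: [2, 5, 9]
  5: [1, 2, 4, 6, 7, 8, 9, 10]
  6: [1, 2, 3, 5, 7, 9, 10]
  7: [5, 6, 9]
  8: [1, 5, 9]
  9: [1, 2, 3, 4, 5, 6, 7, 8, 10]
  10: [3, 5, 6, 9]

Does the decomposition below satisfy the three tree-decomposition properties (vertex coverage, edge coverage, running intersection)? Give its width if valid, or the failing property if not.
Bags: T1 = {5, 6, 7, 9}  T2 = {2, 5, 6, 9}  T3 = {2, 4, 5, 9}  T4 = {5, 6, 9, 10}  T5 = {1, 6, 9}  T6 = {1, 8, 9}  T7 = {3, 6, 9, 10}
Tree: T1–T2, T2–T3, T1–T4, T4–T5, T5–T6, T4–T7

No — edge (5,1) lies in no bag.

A tree decomposition must satisfy three properties: every vertex lies in some bag; for every edge, both endpoints lie together in some bag; and for every vertex, the bags containing it form a connected subtree. Here edge (5,1) lies in no bag, so the decomposition is invalid.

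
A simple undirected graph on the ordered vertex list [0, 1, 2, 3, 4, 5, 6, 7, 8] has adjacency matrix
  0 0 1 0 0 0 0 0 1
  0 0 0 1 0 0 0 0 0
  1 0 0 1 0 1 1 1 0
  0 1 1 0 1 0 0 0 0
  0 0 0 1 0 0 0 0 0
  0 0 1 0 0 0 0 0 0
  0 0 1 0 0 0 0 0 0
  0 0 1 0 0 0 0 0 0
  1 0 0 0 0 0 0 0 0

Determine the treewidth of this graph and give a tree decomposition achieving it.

Treewidth 1.
Bags: B1 = {2, 3}  B2 = {2, 6}  B3 = {1, 3}  B4 = {2, 5}  B5 = {2, 7}  B6 = {3, 4}  B7 = {0, 2}  B8 = {0, 8}
Tree: B1–B2, B1–B3, B2–B4, B4–B5, B3–B6, B5–B7, B7–B8

The largest bag has 2 vertices, giving width 1; this decomposition certifies tw(G) ≤ 1. Any graph with an edge has treewidth ≥ 1, and G has the edge 2–3. Combining the bounds, tw(G) = 1.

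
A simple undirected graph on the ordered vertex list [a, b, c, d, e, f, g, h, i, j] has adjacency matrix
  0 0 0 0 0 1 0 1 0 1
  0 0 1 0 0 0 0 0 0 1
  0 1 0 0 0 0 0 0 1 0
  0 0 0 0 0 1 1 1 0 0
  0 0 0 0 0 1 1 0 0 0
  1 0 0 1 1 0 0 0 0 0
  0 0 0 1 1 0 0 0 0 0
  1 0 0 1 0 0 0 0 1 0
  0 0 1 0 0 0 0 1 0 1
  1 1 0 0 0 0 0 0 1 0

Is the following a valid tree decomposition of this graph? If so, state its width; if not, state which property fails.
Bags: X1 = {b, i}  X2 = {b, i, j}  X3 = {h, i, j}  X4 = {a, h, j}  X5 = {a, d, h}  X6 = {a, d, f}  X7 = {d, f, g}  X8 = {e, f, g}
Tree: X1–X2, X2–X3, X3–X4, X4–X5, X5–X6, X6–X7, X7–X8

A tree decomposition must satisfy three properties: every vertex lies in some bag; for every edge, both endpoints lie together in some bag; and for every vertex, the bags containing it form a connected subtree. Here vertex c appears in no bag, so the decomposition is invalid.

No — vertex c appears in no bag.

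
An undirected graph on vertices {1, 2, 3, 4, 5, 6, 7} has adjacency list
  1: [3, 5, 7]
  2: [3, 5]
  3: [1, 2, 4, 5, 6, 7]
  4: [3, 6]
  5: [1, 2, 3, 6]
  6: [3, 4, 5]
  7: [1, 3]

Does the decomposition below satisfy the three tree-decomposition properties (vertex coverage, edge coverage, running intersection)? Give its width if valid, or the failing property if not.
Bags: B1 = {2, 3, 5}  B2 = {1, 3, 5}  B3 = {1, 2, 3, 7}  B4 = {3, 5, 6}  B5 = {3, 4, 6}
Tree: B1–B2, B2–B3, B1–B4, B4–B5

No — bags containing vertex 2 are not connected in the tree.

A tree decomposition must satisfy three properties: every vertex lies in some bag; for every edge, both endpoints lie together in some bag; and for every vertex, the bags containing it form a connected subtree. Here bags containing vertex 2 are not connected in the tree, so the decomposition is invalid.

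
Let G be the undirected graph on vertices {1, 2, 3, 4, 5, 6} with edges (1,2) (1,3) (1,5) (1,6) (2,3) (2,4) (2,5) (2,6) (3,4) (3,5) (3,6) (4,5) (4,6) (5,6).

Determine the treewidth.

A width-4 tree decomposition is:
Bags: B1 = {2, 3, 4, 5, 6}  B2 = {1, 2, 3, 5, 6}
Tree: B1–B2
The largest bag has 5 vertices, giving width 4; this decomposition certifies tw(G) ≤ 4. Conversely, {1, 2, 3, 5, 6} is a clique of size 5, and the vertices of any clique must share a bag in every tree decomposition; so some bag has ≥ 5 vertices and tw(G) ≥ 4. The upper and lower bounds meet at 4, so that is the treewidth.

4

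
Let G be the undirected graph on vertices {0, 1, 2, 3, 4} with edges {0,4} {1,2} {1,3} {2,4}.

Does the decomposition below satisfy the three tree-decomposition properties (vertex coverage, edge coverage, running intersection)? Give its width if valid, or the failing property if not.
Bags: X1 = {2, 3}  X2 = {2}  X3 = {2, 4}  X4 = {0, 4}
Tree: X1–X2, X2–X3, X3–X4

A tree decomposition must satisfy three properties: every vertex lies in some bag; for every edge, both endpoints lie together in some bag; and for every vertex, the bags containing it form a connected subtree. Here vertex 1 appears in no bag, so the decomposition is invalid.

No — vertex 1 appears in no bag.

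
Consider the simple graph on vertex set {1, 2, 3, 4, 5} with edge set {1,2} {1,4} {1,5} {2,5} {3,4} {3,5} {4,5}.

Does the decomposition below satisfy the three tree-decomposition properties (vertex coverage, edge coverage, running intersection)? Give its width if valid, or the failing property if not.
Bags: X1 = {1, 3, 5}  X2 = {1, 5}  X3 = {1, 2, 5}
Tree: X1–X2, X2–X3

A tree decomposition must satisfy three properties: every vertex lies in some bag; for every edge, both endpoints lie together in some bag; and for every vertex, the bags containing it form a connected subtree. Here vertex 4 appears in no bag, so the decomposition is invalid.

No — vertex 4 appears in no bag.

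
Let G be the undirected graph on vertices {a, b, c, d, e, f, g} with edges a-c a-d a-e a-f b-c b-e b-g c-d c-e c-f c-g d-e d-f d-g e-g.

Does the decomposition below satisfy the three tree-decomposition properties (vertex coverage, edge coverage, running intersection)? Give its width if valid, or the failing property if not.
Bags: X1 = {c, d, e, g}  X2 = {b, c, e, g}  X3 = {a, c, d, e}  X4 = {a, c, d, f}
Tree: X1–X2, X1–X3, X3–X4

Yes; width 3.

Vertex coverage: the bags together contain {a, b, c, d, e, f, g}, the full vertex set. Edge coverage: each edge of G has both endpoints in at least one bag. Running intersection: for every vertex, the bags containing it form a connected subtree. All three properties hold, so this is a valid tree decomposition of width max|bag| − 1 = 3, and hence tw(G) ≤ 3.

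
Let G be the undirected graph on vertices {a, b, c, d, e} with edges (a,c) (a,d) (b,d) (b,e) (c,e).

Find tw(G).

A width-2 tree decomposition is:
Bags: B1 = {a, b, d}  B2 = {a, b, e}  B3 = {a, c, e}
Tree: B1–B2, B2–B3
The largest bag has 3 vertices, giving width 2; this decomposition certifies tw(G) ≤ 2. For the lower bound, G contains the cycle a–d–b–e–c–a, so G is not a forest; only forests have treewidth ≤ 1, hence tw(G) ≥ 2. The upper and lower bounds meet at 2, so that is the treewidth.

2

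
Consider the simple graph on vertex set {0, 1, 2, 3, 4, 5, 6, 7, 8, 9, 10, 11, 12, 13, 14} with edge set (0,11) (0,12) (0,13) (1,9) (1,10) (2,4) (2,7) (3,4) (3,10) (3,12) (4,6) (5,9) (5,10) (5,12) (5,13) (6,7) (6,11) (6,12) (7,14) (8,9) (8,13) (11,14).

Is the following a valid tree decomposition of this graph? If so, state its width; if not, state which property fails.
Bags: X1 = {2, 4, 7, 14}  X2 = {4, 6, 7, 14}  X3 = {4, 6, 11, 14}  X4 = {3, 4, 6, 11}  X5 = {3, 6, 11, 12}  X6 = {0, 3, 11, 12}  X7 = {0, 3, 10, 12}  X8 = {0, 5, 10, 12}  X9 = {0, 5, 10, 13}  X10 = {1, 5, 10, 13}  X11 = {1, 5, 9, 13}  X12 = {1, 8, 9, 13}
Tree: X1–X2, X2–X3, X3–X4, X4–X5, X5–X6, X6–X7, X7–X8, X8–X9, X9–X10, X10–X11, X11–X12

Checking the three conditions: (i) the bags cover all of {0, 1, 2, 3, 4, 5, 6, 7, 8, 9, 10, 11, 12, 13, 14}; (ii) for each edge, some bag contains both endpoints; (iii) the bags containing any fixed vertex form a subtree. All hold, so the decomposition is valid with width 4 − 1 = 3.

Yes; width 3.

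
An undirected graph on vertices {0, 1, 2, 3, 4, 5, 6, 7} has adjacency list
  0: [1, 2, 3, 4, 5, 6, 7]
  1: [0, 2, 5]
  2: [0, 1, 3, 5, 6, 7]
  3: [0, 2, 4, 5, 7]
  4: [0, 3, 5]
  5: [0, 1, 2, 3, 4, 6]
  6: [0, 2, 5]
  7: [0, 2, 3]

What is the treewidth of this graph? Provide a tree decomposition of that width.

The largest bag has 4 vertices, giving width 3; this decomposition certifies tw(G) ≤ 3. For the lower bound, the 4 vertices {0, 1, 2, 5} are pairwise adjacent, and any tree decomposition puts a clique entirely inside one bag — forcing width ≥ 3. Combining the bounds, tw(G) = 3.

Treewidth 3.
One optimal decomposition is:
Bags: B1 = {0, 2, 3, 5}  B2 = {0, 2, 5, 6}  B3 = {0, 3, 4, 5}  B4 = {0, 1, 2, 5}  B5 = {0, 2, 3, 7}
Tree: B1–B2, B1–B3, B2–B4, B1–B5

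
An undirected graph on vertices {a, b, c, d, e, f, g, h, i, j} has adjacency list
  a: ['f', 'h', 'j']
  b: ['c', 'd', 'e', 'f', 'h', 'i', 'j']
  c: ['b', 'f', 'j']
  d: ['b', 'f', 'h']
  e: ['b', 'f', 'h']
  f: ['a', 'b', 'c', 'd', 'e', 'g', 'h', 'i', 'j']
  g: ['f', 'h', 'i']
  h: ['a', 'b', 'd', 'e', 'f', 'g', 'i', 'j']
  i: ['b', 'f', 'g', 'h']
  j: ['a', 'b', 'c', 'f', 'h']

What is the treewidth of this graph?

A width-3 tree decomposition is:
Bags: B1 = {b, f, h, j}  B2 = {b, f, h, i}  B3 = {b, c, f, j}  B4 = {a, f, h, j}  B5 = {b, d, f, h}  B6 = {b, e, f, h}  B7 = {f, g, h, i}
Tree: B1–B2, B1–B3, B1–B4, B2–B5, B1–B6, B2–B7
The largest bag has 4 vertices, giving width 3; this decomposition certifies tw(G) ≤ 3. Conversely, {f, g, h, i} is a clique of size 4, and the vertices of any clique must share a bag in every tree decomposition; so some bag has ≥ 4 vertices and tw(G) ≥ 3. Therefore the treewidth is 3.

3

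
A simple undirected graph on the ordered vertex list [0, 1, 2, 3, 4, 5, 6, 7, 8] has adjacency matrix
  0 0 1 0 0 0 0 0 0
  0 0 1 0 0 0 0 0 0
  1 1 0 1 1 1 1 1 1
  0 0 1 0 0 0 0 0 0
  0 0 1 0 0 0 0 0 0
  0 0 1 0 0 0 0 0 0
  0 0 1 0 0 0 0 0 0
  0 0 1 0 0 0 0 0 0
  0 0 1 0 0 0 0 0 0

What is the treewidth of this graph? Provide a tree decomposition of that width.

Treewidth 1.
One such decomposition:
Bags: B1 = {0, 2}  B2 = {2, 3}  B3 = {2, 4}  B4 = {2, 5}  B5 = {1, 2}  B6 = {2, 8}  B7 = {2, 7}  B8 = {2, 6}
Tree: B1–B2, B2–B3, B3–B4, B4–B5, B5–B6, B2–B7, B3–B8

The largest bag has 2 vertices, giving width 1; this decomposition certifies tw(G) ≤ 1. Any graph with an edge has treewidth ≥ 1, and G has the edge 0–2. Combining the bounds, tw(G) = 1.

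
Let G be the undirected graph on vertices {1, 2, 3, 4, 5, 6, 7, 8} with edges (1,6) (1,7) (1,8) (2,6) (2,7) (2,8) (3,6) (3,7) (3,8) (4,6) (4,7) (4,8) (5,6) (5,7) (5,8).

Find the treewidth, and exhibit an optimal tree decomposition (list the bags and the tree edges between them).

The largest bag has 4 vertices, giving width 3; this decomposition certifies tw(G) ≤ 3. For the lower bound: the 4 vertex sets {5,7}, {1,6}, {8}, {4} are disjoint, each induces a connected subgraph, and every pair is joined by at least one edge of G. Contracting each set to a single vertex therefore yields K_{4} as a minor, and since treewidth is minor-monotone, tw(G) ≥ tw(K_{4}) = 3. Combining the bounds, tw(G) = 3.

Treewidth 3.
One such decomposition:
Bags: B1 = {5, 6, 7, 8}  B2 = {1, 6, 7, 8}  B3 = {4, 6, 7, 8}  B4 = {2, 6, 7, 8}  B5 = {3, 6, 7, 8}
Tree: B1–B2, B2–B3, B3–B4, B4–B5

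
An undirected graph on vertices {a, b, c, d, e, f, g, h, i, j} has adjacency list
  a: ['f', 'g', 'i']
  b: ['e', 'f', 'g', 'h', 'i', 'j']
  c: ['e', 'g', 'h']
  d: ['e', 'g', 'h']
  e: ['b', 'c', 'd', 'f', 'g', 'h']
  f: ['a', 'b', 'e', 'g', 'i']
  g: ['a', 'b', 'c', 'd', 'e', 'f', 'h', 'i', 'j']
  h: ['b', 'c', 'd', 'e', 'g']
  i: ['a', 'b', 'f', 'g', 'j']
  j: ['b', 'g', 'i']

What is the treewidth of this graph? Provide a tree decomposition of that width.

Treewidth 3.
One such decomposition:
Bags: B1 = {d, e, g, h}  B2 = {b, e, g, h}  B3 = {b, e, f, g}  B4 = {b, f, g, i}  B5 = {c, e, g, h}  B6 = {b, g, i, j}  B7 = {a, f, g, i}
Tree: B1–B2, B2–B3, B3–B4, B2–B5, B4–B6, B4–B7

The largest bag has 4 vertices, giving width 3; this decomposition certifies tw(G) ≤ 3. On the other hand G contains the 4-clique {d, e, g, h}. A clique must lie in a single bag of any decomposition, so no decomposition can have width below 3. Combining the bounds, tw(G) = 3.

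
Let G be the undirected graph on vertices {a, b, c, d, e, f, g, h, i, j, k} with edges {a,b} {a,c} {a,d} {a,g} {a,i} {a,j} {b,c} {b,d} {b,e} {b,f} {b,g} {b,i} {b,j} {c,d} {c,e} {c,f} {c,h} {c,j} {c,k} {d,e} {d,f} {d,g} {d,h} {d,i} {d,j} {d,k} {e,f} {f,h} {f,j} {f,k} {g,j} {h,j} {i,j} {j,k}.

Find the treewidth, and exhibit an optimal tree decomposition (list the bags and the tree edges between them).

The largest bag has 5 vertices, giving width 4; this decomposition certifies tw(G) ≤ 4. Conversely, {c, d, f, h, j} is a clique of size 5, and the vertices of any clique must share a bag in every tree decomposition; so some bag has ≥ 5 vertices and tw(G) ≥ 4. Hence tw(G) = 4 exactly.

Treewidth 4.
Bags: B1 = {b, c, d, f, j}  B2 = {c, d, f, j, k}  B3 = {a, b, c, d, j}  B4 = {b, c, d, e, f}  B5 = {c, d, f, h, j}  B6 = {a, b, d, g, j}  B7 = {a, b, d, i, j}
Tree: B1–B2, B1–B3, B1–B4, B1–B5, B3–B6, B3–B7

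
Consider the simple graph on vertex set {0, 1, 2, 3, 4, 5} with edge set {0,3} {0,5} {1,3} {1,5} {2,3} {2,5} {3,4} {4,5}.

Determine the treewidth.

A width-2 tree decomposition is:
Bags: B1 = {3, 4, 5}  B2 = {0, 3, 5}  B3 = {2, 3, 5}  B4 = {1, 3, 5}
Tree: B1–B2, B2–B3, B3–B4
Every bag has size at most 3, so the width is 3 − 1 = 2 and tw(G) ≤ 2. Since 4–3–0–5–4 is a cycle in G, G is not acyclic. Forests are exactly the graphs of treewidth ≤ 1, so tw(G) ≥ 2. The upper and lower bounds meet at 2, so that is the treewidth.

2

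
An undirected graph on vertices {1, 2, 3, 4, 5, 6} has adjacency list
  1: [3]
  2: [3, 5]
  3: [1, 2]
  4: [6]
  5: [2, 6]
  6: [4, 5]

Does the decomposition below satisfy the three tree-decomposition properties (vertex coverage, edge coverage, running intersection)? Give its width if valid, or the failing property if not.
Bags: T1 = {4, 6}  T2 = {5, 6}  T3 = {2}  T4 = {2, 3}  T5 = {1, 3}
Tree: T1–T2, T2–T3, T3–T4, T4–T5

No — edge (5,2) lies in no bag.

A tree decomposition must satisfy three properties: every vertex lies in some bag; for every edge, both endpoints lie together in some bag; and for every vertex, the bags containing it form a connected subtree. Here edge (5,2) lies in no bag, so the decomposition is invalid.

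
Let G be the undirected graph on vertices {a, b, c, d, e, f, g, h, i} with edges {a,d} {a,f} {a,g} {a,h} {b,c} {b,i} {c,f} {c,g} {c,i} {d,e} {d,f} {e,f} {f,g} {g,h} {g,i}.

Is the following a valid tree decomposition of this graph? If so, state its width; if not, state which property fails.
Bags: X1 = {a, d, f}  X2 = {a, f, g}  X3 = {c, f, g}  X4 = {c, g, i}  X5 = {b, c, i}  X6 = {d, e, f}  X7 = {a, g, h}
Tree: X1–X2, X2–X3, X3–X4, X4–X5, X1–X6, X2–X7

Yes; width 2.

Every vertex of G appears in some bag (union = {a, b, c, d, e, f, g, h, i}); every edge is covered by a bag; and for each vertex v the set of bags containing v is connected in the bag tree. The decomposition is therefore valid. The largest bag has 3 vertices, so the width is 2.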